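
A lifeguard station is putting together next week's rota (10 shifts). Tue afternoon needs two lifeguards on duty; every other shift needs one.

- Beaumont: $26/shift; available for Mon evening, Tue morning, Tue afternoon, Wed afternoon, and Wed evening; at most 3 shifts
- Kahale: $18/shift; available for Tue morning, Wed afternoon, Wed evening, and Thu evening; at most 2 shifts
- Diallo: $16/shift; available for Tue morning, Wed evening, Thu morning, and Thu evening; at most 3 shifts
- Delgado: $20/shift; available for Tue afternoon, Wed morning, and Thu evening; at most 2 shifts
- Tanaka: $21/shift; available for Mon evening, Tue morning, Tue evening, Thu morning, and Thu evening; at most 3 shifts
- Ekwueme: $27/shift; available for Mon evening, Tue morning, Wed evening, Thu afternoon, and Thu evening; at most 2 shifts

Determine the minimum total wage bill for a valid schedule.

$219

Tue afternoon can only be covered by Beaumont and Delgado, so that assignment is forced.
Tue evening can only be covered by Tanaka, so that assignment is forced.
Wed morning can only be covered by Delgado, so that assignment is forced.
Picking the cheapest available lifeguard for each shift independently would cost $217, but that ignores the shift limits.
An optimal schedule: Mon evening→Tanaka, Tue morning→Diallo, Tue afternoon→Delgado+Beaumont, Tue evening→Tanaka, Wed morning→Delgado, Wed afternoon→Kahale, Wed evening→Diallo, Thu morning→Diallo, Thu afternoon→Ekwueme, Thu evening→Kahale.
Total: 21 + 16 + 20 + 26 + 21 + 20 + 18 + 16 + 16 + 27 + 18 = $219.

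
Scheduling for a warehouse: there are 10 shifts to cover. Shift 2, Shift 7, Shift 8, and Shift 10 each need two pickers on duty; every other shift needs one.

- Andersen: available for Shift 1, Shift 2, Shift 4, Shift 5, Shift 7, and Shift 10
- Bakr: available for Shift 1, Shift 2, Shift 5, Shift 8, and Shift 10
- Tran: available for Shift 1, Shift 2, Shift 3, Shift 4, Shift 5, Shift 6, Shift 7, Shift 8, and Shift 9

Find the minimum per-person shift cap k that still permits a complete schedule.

With 3 pickers and 14 worker-slots to fill, someone must work at least ⌈14/3⌉ = 5 shifts, so k ≥ 5.
k = 5 works: Shift 1→Andersen, Shift 2→Andersen+Bakr, Shift 3→Tran, Shift 4→Andersen, Shift 5→Bakr, Shift 6→Tran, Shift 7→Andersen+Tran, Shift 8→Bakr+Tran, Shift 9→Tran, Shift 10→Andersen+Bakr.
Loads: Andersen 5, Bakr 4, Tran 5 — all ≤ 5.

5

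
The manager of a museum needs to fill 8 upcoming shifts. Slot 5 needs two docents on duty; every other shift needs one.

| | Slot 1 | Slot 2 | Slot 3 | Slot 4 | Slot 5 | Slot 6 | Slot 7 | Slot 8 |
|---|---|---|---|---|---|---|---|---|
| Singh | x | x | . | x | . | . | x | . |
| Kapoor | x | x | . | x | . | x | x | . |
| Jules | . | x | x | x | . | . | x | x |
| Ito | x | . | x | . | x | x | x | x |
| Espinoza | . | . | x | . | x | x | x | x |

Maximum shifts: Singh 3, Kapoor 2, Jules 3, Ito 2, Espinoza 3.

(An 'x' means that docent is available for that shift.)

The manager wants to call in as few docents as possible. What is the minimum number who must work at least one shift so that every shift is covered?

9 slots to fill and no one can take more than 3, so at least ⌈9/3⌉ = 3 docents are needed.
No set of 3 docents can cover every shift (each such set leaves at least one shift with no one available or exceeds a cap).
Singh, Kapoor, Ito, and Espinoza alone can cover everything: Slot 1→Singh, Slot 2→Singh, Slot 3→Ito, Slot 4→Singh, Slot 5→Ito+Espinoza, Slot 6→Kapoor, Slot 7→Kapoor, Slot 8→Espinoza.

4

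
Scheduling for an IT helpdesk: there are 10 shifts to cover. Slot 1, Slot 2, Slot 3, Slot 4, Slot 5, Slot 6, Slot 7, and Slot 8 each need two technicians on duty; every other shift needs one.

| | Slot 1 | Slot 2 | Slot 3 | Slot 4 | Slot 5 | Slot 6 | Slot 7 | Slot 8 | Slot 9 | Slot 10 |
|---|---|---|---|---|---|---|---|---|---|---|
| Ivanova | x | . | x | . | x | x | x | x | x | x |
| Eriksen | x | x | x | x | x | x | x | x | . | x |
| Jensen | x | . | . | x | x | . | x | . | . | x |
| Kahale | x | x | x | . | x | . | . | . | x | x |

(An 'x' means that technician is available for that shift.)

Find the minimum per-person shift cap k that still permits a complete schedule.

With 4 technicians and 18 worker-slots to fill, someone must work at least ⌈18/4⌉ = 5 shifts, so k ≥ 5.
k = 5 works: Slot 1→Jensen+Kahale, Slot 2→Eriksen+Kahale, Slot 3→Ivanova+Eriksen, Slot 4→Eriksen+Jensen, Slot 5→Jensen+Kahale, Slot 6→Ivanova+Eriksen, Slot 7→Ivanova+Jensen, Slot 8→Ivanova+Eriksen, Slot 9→Ivanova, Slot 10→Jensen.
Loads: Ivanova 5, Eriksen 5, Jensen 5, Kahale 3 — all ≤ 5.

5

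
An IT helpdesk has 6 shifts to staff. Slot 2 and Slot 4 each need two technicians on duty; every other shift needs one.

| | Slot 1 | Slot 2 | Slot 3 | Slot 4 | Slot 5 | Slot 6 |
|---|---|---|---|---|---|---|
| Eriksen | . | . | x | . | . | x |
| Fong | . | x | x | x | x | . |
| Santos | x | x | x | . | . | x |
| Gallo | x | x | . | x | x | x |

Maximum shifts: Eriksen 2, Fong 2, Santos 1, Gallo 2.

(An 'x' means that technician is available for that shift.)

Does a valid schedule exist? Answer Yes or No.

Shifts {Slot 1, Slot 2, Slot 4, Slot 5} need 6 worker-slots in total, but the technicians available for any of those shifts (Fong, Santos, and Gallo) can supply at most 5 among them. So no valid schedule exists.

No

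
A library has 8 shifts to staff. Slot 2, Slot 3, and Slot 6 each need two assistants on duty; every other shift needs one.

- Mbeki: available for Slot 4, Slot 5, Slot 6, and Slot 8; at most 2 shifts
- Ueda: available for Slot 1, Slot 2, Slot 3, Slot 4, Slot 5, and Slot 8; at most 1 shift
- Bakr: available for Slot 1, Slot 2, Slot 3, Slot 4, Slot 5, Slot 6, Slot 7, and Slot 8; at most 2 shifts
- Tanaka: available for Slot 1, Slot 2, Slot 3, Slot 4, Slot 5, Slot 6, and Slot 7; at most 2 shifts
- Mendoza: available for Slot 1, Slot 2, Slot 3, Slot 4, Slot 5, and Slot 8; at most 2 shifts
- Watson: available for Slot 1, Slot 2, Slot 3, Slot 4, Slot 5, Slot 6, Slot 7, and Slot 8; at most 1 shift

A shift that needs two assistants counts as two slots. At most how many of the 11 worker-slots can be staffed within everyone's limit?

10

Total capacity across all assistants is 2+1+2+2+2+1 = 10, and 11 slots are needed, so at most 10 can be filled.
An assignment achieving 10: Slot 1→Ueda, Slot 2→Tanaka+Mendoza, Slot 3→Tanaka+Mendoza, Slot 4→Watson, Slot 6→Mbeki+Bakr, Slot 7→Bakr, Slot 8→Mbeki.
Loads: Mbeki 2/2, Ueda 1/1, Bakr 2/2, Tanaka 2/2, Mendoza 2/2, Watson 1/1.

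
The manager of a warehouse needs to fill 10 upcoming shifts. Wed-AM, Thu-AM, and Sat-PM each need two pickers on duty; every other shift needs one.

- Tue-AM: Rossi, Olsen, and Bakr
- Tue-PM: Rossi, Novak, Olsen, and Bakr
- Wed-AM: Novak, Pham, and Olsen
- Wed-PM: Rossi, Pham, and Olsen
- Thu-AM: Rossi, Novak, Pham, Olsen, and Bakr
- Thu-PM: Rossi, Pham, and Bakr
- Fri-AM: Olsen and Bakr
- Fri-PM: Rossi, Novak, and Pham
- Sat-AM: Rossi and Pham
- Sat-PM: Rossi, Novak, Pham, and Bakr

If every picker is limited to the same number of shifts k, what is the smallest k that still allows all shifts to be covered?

With 5 pickers and 13 worker-slots to fill, someone must work at least ⌈13/5⌉ = 3 shifts, so k ≥ 3.
k = 3 works: Tue-AM→Rossi, Tue-PM→Novak, Wed-AM→Novak+Pham, Wed-PM→Rossi, Thu-AM→Olsen+Bakr, Thu-PM→Pham, Fri-AM→Olsen, Fri-PM→Novak, Sat-AM→Rossi, Sat-PM→Pham+Bakr.
Loads: Rossi 3, Novak 3, Pham 3, Olsen 2, Bakr 2 — all ≤ 3.

3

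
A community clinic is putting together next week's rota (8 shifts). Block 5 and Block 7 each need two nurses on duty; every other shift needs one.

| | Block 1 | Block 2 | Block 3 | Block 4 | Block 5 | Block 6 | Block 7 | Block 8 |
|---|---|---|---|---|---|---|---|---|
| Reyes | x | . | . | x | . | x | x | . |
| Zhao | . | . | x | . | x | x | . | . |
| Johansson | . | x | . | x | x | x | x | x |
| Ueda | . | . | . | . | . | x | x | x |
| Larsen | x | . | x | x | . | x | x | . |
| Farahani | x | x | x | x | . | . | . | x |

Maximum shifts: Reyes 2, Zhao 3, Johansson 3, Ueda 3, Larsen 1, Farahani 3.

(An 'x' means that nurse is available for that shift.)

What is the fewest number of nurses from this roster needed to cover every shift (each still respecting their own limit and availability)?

10 slots to fill and no one can take more than 3, so at least ⌈10/3⌉ = 4 nurses are needed.
Reyes, Zhao, Johansson, and Ueda alone can cover everything: Block 1→Reyes, Block 2→Johansson, Block 3→Zhao, Block 4→Reyes, Block 5→Zhao+Johansson, Block 6→Zhao, Block 7→Johansson+Ueda, Block 8→Ueda.

4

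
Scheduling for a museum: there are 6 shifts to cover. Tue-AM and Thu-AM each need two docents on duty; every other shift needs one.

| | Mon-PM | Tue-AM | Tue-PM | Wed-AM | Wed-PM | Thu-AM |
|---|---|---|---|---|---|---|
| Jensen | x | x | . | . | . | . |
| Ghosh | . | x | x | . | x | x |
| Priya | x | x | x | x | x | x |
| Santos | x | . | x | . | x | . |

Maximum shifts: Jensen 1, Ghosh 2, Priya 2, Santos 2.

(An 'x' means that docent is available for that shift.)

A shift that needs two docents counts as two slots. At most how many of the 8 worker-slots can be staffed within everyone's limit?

Total capacity across all docents is 1+2+2+2 = 7, and 8 slots are needed, so at most 7 can be filled.
An assignment achieving 7: Mon-PM→Jensen, Tue-AM→Ghosh, Tue-PM→Santos, Wed-AM→Priya, Wed-PM→Santos, Thu-AM→Ghosh+Priya.
Loads: Jensen 1/1, Ghosh 2/2, Priya 2/2, Santos 2/2.

7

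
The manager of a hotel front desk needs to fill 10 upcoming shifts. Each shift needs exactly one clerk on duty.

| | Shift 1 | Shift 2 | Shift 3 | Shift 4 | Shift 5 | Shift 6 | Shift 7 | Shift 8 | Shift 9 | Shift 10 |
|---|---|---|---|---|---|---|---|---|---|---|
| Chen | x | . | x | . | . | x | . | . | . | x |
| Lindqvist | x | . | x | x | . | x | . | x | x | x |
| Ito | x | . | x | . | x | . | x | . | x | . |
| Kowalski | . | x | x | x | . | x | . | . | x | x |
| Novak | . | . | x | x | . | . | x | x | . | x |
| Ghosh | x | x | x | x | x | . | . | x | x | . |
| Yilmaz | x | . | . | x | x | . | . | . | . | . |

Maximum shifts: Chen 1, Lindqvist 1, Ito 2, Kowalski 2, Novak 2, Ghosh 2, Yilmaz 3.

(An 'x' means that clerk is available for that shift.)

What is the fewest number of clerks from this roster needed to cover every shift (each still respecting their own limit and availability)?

10 slots to fill and no one can take more than 3, so at least ⌈10/3⌉ = 4 clerks are needed.
Any 4 clerks together have capacity at most 3+2+2+2 = 9 < 10 slots, so 4 can never suffice.
Chen, Ito, Kowalski, Novak, and Yilmaz alone can cover everything: Shift 1→Yilmaz, Shift 2→Kowalski, Shift 3→Novak, Shift 4→Yilmaz, Shift 5→Yilmaz, Shift 6→Chen, Shift 7→Ito, Shift 8→Novak, Shift 9→Ito, Shift 10→Kowalski.

5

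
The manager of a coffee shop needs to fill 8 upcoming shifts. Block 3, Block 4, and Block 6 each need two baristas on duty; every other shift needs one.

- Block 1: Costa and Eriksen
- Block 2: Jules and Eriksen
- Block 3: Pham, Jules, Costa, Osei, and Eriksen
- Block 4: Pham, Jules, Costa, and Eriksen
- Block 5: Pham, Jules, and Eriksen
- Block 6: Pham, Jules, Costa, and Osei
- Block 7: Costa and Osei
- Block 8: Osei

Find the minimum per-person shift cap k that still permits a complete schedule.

3

With 5 baristas and 11 worker-slots to fill, someone must work at least ⌈11/5⌉ = 3 shifts, so k ≥ 3.
k = 3 works: Block 1→Costa, Block 2→Jules, Block 3→Costa+Osei, Block 4→Pham+Jules, Block 5→Pham, Block 6→Pham+Jules, Block 7→Costa, Block 8→Osei.
Loads: Pham 3, Jules 3, Costa 3, Osei 2, Eriksen 0 — all ≤ 3.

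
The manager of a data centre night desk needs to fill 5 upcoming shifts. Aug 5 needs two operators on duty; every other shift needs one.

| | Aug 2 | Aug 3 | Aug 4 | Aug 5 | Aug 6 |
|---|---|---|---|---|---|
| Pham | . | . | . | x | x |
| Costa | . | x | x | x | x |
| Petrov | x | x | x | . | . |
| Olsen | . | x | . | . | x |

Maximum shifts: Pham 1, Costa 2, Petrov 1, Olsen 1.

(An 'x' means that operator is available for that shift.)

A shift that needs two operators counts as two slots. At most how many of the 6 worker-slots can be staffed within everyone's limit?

5

Total capacity across all operators is 1+2+1+1 = 5, and 6 slots are needed, so at most 5 can be filled.
An assignment achieving 5: Aug 2→Petrov, Aug 3→Olsen, Aug 4→Costa, Aug 5→Pham+Costa.
Loads: Pham 1/1, Costa 2/2, Petrov 1/1, Olsen 1/1.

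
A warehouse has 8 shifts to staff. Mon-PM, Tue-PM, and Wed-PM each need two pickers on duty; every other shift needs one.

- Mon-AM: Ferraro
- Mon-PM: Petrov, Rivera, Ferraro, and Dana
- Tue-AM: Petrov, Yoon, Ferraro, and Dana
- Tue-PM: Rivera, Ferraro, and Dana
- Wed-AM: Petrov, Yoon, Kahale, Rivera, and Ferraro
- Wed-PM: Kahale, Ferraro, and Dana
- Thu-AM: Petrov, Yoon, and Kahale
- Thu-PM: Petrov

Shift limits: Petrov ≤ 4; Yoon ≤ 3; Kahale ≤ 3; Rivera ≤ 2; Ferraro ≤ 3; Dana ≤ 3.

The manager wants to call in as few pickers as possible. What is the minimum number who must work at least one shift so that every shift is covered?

4

11 slots to fill and no one can take more than 4, so at least ⌈11/4⌉ = 3 pickers are needed.
Any 3 pickers together have capacity at most 4+3+3 = 10 < 11 slots, so 3 can never suffice.
Petrov, Yoon, Ferraro, and Dana alone can cover everything: Mon-AM→Ferraro, Mon-PM→Petrov+Dana, Tue-AM→Yoon, Tue-PM→Ferraro+Dana, Wed-AM→Petrov, Wed-PM→Ferraro+Dana, Thu-AM→Petrov, Thu-PM→Petrov.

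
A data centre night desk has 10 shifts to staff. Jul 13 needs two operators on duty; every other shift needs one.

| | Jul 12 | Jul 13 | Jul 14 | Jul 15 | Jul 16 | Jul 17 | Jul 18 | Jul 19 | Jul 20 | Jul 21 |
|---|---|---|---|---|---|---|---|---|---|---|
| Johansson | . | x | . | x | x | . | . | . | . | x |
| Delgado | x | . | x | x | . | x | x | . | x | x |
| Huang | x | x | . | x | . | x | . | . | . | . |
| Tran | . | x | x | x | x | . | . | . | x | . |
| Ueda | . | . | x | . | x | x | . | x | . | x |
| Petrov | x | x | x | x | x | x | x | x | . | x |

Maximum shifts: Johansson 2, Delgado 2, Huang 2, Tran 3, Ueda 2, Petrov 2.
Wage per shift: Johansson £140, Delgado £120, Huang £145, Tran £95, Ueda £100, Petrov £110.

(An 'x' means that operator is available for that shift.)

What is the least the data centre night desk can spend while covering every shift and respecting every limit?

Picking the cheapest available operator for each shift independently would cost £1105, but that ignores the shift limits.
An optimal schedule: Jul 12→Petrov, Jul 13→Tran+Johansson, Jul 14→Tran, Jul 15→Johansson, Jul 16→Ueda, Jul 17→Delgado, Jul 18→Petrov, Jul 19→Ueda, Jul 20→Tran, Jul 21→Delgado.
Total: 110 + 95 + 140 + 95 + 140 + 100 + 120 + 110 + 100 + 95 + 120 = £1225.

£1225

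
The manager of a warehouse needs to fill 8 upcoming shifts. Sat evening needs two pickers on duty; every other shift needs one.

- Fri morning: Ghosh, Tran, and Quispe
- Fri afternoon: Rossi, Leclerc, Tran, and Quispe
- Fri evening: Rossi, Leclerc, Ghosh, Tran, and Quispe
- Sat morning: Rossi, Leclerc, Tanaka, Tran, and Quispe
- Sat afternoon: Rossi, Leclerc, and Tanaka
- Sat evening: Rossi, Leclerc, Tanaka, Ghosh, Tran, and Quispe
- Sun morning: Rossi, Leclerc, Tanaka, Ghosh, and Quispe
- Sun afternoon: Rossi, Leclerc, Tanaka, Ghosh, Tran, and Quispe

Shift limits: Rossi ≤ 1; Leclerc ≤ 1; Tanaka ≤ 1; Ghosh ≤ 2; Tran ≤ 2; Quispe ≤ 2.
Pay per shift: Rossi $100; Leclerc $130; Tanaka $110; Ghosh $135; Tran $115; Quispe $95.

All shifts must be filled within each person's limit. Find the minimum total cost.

Picking the cheapest available picker for each shift independently would cost $865, but that ignores the shift limits.
An optimal schedule: Fri morning→Ghosh, Fri afternoon→Leclerc, Fri evening→Ghosh, Sat morning→Tanaka, Sat afternoon→Rossi, Sat evening→Tran+Quispe, Sun morning→Quispe, Sun afternoon→Tran.
Total: 135 + 130 + 135 + 110 + 100 + 115 + 95 + 95 + 115 = $1030.

$1030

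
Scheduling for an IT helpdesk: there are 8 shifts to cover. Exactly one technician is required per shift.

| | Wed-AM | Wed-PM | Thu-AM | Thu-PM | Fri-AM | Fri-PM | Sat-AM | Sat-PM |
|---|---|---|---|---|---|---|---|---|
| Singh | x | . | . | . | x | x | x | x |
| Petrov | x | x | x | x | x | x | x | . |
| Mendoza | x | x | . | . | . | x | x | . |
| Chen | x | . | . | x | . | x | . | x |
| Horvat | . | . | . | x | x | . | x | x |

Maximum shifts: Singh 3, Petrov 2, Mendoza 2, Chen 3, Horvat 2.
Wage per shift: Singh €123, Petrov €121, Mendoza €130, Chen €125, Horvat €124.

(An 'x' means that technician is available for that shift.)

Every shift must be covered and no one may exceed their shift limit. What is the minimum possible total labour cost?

Thu-AM can only be covered by Petrov, so that assignment is forced.
Picking the cheapest available technician for each shift independently would cost €970, but that ignores the shift limits.
An optimal schedule: Wed-AM→Singh, Wed-PM→Petrov, Thu-AM→Petrov, Thu-PM→Horvat, Fri-AM→Singh, Fri-PM→Chen, Sat-AM→Horvat, Sat-PM→Singh.
Total: 123 + 121 + 121 + 124 + 123 + 125 + 124 + 123 = €984.

€984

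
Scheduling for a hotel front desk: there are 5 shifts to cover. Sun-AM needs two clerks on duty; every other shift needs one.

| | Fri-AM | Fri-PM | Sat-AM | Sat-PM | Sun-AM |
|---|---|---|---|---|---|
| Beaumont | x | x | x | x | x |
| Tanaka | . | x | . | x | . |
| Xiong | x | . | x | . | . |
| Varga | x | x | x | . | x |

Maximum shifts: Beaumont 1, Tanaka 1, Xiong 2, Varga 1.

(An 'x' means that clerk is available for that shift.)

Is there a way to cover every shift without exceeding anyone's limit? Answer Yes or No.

Shifts {Fri-PM, Sat-PM, Sun-AM} need 4 worker-slots in total, but the clerks available for any of those shifts (Beaumont, Tanaka, and Varga) can supply at most 3 among them. So no valid schedule exists.

No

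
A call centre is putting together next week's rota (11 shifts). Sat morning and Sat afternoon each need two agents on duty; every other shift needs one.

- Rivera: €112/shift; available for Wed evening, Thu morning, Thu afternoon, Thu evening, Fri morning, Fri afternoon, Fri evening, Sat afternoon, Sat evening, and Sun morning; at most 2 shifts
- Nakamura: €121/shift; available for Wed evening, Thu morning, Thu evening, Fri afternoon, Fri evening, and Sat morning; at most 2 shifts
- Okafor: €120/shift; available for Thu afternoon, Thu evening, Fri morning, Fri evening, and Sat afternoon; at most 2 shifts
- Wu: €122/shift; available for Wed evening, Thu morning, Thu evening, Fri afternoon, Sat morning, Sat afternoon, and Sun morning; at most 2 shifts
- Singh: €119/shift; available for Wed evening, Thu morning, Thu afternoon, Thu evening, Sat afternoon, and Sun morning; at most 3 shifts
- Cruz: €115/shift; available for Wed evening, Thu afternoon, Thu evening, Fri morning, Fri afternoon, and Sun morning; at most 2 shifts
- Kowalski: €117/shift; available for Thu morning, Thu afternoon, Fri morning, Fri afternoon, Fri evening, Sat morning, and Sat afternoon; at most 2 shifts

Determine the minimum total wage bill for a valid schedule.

Sat evening can only be covered by Rivera, so that assignment is forced.
Picking the cheapest available agent for each shift independently would cost €1475, but that ignores the shift limits.
An optimal schedule: Wed evening→Cruz, Thu morning→Singh, Thu afternoon→Singh, Thu evening→Okafor, Fri morning→Rivera, Fri afternoon→Nakamura, Fri evening→Kowalski, Sat morning→Kowalski+Nakamura, Sat afternoon→Singh+Okafor, Sat evening→Rivera, Sun morning→Cruz.
Total: 115 + 119 + 119 + 120 + 112 + 121 + 117 + 117 + 121 + 119 + 120 + 112 + 115 = €1527.

€1527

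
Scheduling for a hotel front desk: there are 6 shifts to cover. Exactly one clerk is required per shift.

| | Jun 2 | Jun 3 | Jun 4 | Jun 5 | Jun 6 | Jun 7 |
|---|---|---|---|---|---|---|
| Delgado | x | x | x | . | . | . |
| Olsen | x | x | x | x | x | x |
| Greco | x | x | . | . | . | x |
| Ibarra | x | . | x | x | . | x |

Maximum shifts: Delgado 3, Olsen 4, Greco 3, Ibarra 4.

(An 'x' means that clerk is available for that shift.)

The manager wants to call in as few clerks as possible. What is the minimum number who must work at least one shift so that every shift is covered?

2

6 slots to fill and no one can take more than 4, so at least ⌈6/4⌉ = 2 clerks are needed.
Delgado and Olsen alone can cover everything: Jun 2→Delgado, Jun 3→Delgado, Jun 4→Delgado, Jun 5→Olsen, Jun 6→Olsen, Jun 7→Olsen.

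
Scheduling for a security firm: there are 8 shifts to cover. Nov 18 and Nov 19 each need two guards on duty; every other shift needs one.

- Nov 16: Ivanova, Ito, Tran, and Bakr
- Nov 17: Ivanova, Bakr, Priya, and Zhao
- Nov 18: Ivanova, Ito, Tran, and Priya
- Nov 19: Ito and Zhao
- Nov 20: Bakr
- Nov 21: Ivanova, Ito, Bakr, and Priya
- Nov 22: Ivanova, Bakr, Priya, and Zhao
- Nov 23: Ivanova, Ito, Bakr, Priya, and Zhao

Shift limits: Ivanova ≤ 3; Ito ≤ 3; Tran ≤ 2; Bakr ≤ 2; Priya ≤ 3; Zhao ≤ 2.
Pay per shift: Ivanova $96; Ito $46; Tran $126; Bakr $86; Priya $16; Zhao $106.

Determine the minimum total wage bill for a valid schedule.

$560

Nov 19 can only be covered by Ito and Zhao, so that assignment is forced.
Nov 20 can only be covered by Bakr, so that assignment is forced.
Picking the cheapest available guard for each shift independently would cost $410, but that ignores the shift limits.
An optimal schedule: Nov 16→Ito, Nov 17→Priya, Nov 18→Ito+Ivanova, Nov 19→Ito+Zhao, Nov 20→Bakr, Nov 21→Priya, Nov 22→Priya, Nov 23→Bakr.
Total: 46 + 16 + 46 + 96 + 46 + 106 + 86 + 16 + 16 + 86 = $560.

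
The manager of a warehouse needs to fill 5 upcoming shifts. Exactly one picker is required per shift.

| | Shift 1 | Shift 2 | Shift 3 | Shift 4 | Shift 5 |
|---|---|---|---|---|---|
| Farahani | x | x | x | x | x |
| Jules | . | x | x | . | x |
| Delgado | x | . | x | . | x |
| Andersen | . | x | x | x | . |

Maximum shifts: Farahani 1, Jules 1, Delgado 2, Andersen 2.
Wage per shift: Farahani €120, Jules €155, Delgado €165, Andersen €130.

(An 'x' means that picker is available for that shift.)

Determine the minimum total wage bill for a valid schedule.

Picking the cheapest available picker for each shift independently would cost €600, but that ignores the shift limits.
An optimal schedule: Shift 1→Farahani, Shift 2→Andersen, Shift 3→Delgado, Shift 4→Andersen, Shift 5→Jules.
Total: 120 + 130 + 165 + 130 + 155 = €700.

€700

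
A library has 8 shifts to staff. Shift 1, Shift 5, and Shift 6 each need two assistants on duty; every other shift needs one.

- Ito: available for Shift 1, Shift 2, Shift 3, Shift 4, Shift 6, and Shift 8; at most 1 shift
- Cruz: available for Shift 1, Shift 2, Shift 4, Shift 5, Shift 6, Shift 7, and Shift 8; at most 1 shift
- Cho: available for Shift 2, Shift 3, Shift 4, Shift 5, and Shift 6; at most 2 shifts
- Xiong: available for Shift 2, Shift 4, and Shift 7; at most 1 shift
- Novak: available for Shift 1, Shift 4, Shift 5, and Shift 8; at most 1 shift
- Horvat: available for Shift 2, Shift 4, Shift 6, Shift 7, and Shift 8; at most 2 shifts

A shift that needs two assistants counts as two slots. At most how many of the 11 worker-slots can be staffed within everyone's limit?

8

Total capacity across all assistants is 1+1+2+1+1+2 = 8, and 11 slots are needed, so at most 8 can be filled.
An assignment achieving 8: Shift 1→Cruz+Novak, Shift 3→Ito, Shift 5→Cho, Shift 6→Cho+Horvat, Shift 7→Xiong, Shift 8→Horvat.
Loads: Ito 1/1, Cruz 1/1, Cho 2/2, Xiong 1/1, Novak 1/1, Horvat 2/2.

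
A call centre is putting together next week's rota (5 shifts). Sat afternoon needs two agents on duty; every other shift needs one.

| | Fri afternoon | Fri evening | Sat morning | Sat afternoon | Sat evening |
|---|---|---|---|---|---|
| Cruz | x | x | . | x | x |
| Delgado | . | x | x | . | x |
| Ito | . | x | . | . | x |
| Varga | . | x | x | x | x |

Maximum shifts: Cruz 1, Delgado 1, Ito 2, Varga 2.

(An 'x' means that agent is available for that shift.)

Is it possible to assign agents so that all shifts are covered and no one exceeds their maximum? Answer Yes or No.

No

Total capacity is 6 and 6 slots are needed, so capacity alone doesn't rule it out.
Shifts {Fri afternoon, Sat afternoon} need 3 worker-slots in total, but the agents available for any of those shifts (Cruz and Varga) can supply at most 2 among them. So no valid schedule exists.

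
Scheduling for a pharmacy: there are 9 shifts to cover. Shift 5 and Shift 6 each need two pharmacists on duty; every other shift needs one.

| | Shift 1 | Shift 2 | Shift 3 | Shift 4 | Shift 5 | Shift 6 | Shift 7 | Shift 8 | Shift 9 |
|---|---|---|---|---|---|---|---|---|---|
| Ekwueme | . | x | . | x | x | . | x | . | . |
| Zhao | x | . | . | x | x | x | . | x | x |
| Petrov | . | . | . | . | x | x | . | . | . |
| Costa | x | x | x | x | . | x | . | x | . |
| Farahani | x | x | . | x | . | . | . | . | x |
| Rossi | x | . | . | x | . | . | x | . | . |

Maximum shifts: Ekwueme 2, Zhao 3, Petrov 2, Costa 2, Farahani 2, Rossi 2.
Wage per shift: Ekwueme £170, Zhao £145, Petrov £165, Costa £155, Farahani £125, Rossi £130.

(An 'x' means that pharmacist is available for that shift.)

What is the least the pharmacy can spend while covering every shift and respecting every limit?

£1585

Shift 3 can only be covered by Costa, so that assignment is forced.
Picking the cheapest available pharmacist for each shift independently would cost £1540, but that ignores the shift limits.
An optimal schedule: Shift 1→Rossi, Shift 2→Farahani, Shift 3→Costa, Shift 4→Costa, Shift 5→Zhao+Petrov, Shift 6→Zhao+Petrov, Shift 7→Rossi, Shift 8→Zhao, Shift 9→Farahani.
Total: 130 + 125 + 155 + 155 + 145 + 165 + 145 + 165 + 130 + 145 + 125 = £1585.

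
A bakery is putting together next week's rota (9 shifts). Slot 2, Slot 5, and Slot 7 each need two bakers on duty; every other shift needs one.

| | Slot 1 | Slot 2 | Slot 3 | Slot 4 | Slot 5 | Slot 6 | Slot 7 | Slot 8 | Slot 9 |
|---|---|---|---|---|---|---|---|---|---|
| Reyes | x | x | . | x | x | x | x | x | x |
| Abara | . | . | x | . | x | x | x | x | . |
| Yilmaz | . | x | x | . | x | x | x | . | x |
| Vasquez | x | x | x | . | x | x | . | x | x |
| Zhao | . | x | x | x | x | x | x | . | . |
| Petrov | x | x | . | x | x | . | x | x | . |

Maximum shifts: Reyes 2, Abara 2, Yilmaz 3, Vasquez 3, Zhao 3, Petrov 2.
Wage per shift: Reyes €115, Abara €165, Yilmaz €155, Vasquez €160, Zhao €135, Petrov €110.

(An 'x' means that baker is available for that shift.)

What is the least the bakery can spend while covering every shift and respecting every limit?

€1640

Picking the cheapest available baker for each shift independently would cost €1370, but that ignores the shift limits.
An optimal schedule: Slot 1→Petrov, Slot 2→Yilmaz+Vasquez, Slot 3→Zhao, Slot 4→Petrov, Slot 5→Yilmaz+Vasquez, Slot 6→Zhao, Slot 7→Zhao+Yilmaz, Slot 8→Reyes, Slot 9→Reyes.
Total: 110 + 155 + 160 + 135 + 110 + 155 + 160 + 135 + 135 + 155 + 115 + 115 = €1640.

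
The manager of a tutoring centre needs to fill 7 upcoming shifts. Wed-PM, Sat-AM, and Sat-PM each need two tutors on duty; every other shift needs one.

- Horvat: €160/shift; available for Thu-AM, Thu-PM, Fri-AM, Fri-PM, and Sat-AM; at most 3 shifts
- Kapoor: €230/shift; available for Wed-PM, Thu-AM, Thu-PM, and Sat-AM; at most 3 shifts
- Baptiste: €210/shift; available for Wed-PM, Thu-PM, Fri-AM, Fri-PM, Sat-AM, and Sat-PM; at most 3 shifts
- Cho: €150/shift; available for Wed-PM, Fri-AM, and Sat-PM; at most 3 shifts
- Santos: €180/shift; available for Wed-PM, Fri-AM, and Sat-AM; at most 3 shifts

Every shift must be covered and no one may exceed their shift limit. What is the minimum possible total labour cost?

Sat-PM can only be covered by Baptiste and Cho, so that assignment is forced.
Picking the cheapest available tutor for each shift independently would cost €1660, but that ignores the shift limits.
An optimal schedule: Wed-PM→Cho+Santos, Thu-AM→Horvat, Thu-PM→Horvat, Fri-AM→Cho, Fri-PM→Horvat, Sat-AM→Santos+Baptiste, Sat-PM→Cho+Baptiste.
Total: 150 + 180 + 160 + 160 + 150 + 160 + 180 + 210 + 150 + 210 = €1710.

€1710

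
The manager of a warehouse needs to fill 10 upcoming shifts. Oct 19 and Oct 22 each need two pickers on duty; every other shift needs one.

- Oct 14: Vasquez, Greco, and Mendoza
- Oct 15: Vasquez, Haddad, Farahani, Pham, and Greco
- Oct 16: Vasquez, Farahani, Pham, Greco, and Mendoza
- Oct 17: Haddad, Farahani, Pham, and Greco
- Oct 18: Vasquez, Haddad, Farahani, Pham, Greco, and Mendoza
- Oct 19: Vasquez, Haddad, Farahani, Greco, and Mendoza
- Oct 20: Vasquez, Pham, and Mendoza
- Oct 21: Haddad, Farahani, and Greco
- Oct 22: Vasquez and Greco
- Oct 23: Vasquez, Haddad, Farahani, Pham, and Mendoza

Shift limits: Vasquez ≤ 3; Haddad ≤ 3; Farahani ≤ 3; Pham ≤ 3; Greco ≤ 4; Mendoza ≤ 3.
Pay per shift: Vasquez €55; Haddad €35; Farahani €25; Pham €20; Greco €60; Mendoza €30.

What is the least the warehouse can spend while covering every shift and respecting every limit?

Oct 22 can only be covered by Vasquez and Greco, so that assignment is forced.
Picking the cheapest available picker for each shift independently would cost €345, but that ignores the shift limits.
An optimal schedule: Oct 14→Mendoza, Oct 15→Pham, Oct 16→Farahani, Oct 17→Pham, Oct 18→Mendoza, Oct 19→Mendoza+Haddad, Oct 20→Pham, Oct 21→Farahani, Oct 22→Vasquez+Greco, Oct 23→Farahani.
Total: 30 + 20 + 25 + 20 + 30 + 30 + 35 + 20 + 25 + 55 + 60 + 25 = €375.

€375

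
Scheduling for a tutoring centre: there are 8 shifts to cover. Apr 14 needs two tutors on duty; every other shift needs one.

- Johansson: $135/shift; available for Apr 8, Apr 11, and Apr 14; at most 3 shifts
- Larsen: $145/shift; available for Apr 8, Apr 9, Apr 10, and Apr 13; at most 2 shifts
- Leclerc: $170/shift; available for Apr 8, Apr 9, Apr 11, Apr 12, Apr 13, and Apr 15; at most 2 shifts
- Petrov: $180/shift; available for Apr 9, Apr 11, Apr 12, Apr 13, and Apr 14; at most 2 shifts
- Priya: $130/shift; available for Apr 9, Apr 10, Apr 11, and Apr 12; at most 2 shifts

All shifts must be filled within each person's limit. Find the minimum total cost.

Apr 14 can only be covered by Johansson and Petrov, so that assignment is forced.
Apr 15 can only be covered by Leclerc, so that assignment is forced.
Picking the cheapest available tutor for each shift independently would cost $1285, but that ignores the shift limits.
An optimal schedule: Apr 8→Johansson, Apr 9→Larsen, Apr 10→Priya, Apr 11→Johansson, Apr 12→Priya, Apr 13→Larsen, Apr 14→Johansson+Petrov, Apr 15→Leclerc.
Total: 135 + 145 + 130 + 135 + 130 + 145 + 135 + 180 + 170 = $1305.

$1305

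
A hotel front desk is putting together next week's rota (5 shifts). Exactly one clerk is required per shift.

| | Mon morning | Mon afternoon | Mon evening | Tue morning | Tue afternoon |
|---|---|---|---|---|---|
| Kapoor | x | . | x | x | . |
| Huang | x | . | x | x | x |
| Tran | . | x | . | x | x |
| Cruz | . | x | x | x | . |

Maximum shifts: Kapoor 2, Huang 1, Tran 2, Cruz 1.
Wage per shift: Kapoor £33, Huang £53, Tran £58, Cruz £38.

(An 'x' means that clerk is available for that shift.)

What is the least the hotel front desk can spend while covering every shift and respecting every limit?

Picking the cheapest available clerk for each shift independently would cost £190, but that ignores the shift limits.
An optimal schedule: Mon morning→Kapoor, Mon afternoon→Cruz, Mon evening→Kapoor, Tue morning→Tran, Tue afternoon→Huang.
Total: 33 + 38 + 33 + 58 + 53 = £215.

£215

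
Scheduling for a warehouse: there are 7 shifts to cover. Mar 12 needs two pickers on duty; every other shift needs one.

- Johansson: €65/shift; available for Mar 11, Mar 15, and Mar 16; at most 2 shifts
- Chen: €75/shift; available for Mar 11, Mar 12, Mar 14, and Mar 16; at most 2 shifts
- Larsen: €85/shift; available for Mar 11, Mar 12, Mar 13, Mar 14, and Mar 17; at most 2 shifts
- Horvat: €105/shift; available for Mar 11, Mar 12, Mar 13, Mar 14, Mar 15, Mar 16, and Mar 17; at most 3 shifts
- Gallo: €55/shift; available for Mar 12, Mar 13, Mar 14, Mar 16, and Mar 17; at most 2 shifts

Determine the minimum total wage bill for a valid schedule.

€560

Picking the cheapest available picker for each shift independently would cost €480, but that ignores the shift limits.
An optimal schedule: Mar 11→Johansson, Mar 12→Chen+Larsen, Mar 13→Gallo, Mar 14→Larsen, Mar 15→Johansson, Mar 16→Chen, Mar 17→Gallo.
Total: 65 + 75 + 85 + 55 + 85 + 65 + 75 + 55 = €560.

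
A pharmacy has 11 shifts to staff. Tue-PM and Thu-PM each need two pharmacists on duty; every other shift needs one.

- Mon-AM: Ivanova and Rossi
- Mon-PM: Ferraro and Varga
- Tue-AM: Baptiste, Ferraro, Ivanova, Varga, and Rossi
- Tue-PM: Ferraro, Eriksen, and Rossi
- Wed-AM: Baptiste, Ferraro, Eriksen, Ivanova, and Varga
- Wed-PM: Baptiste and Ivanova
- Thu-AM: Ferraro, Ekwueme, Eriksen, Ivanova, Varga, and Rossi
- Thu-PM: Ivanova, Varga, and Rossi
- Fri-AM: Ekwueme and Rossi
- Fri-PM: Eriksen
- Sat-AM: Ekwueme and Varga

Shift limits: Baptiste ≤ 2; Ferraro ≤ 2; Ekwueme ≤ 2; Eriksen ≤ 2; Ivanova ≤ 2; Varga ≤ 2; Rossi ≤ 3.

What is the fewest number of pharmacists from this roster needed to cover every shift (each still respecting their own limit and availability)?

13 slots to fill and no one can take more than 3, so at least ⌈13/3⌉ = 5 pharmacists are needed.
Any 5 pharmacists together have capacity at most 3+2+2+2+2 = 11 < 13 slots, so 5 can never suffice.
Baptiste, Ferraro, Ekwueme, Eriksen, Ivanova, and Rossi alone can cover everything: Mon-AM→Ivanova, Mon-PM→Ferraro, Tue-AM→Rossi, Tue-PM→Ferraro+Eriksen, Wed-AM→Baptiste, Wed-PM→Baptiste, Thu-AM→Rossi, Thu-PM→Ivanova+Rossi, Fri-AM→Ekwueme, Fri-PM→Eriksen, Sat-AM→Ekwueme.

6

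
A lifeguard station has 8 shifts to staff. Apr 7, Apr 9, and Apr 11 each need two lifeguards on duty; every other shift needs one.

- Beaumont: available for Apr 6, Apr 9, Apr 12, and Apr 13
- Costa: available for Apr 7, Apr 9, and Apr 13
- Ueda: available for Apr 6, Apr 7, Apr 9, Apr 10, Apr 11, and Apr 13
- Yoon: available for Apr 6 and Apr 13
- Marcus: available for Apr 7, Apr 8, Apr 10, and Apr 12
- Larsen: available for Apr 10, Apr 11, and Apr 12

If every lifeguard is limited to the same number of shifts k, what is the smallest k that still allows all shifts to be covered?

2

With 6 lifeguards and 11 worker-slots to fill, someone must work at least ⌈11/6⌉ = 2 shifts, so k ≥ 2.
k = 2 works: Apr 6→Beaumont, Apr 7→Costa+Ueda, Apr 8→Marcus, Apr 9→Beaumont+Costa, Apr 10→Marcus, Apr 11→Ueda+Larsen, Apr 12→Larsen, Apr 13→Yoon.
Loads: Beaumont 2, Costa 2, Ueda 2, Yoon 1, Marcus 2, Larsen 2 — all ≤ 2.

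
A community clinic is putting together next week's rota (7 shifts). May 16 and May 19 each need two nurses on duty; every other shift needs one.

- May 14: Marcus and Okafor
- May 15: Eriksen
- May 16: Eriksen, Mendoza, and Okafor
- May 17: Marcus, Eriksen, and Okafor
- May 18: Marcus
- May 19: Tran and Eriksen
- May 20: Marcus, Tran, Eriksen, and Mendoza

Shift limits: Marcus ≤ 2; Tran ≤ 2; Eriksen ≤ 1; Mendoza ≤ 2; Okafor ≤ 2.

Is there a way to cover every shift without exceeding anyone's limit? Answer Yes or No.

No

Total capacity is 9 and 9 slots are needed, so capacity alone doesn't rule it out.
Shifts {May 15, May 19} need 3 worker-slots in total, but the nurses available for any of those shifts (Tran and Eriksen) can supply at most 2 among them. So no valid schedule exists.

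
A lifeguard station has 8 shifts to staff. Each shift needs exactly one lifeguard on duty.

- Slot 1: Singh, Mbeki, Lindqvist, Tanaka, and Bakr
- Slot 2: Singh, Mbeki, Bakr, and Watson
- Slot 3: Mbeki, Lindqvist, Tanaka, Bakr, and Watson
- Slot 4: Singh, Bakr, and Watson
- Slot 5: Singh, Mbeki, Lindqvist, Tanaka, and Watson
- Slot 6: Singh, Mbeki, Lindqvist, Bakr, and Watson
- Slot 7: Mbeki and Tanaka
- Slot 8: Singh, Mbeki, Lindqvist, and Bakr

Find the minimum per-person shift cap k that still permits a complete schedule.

2

With 6 lifeguards and 8 worker-slots to fill, someone must work at least ⌈8/6⌉ = 2 shifts, so k ≥ 2.
k = 2 works: Slot 1→Lindqvist, Slot 2→Singh, Slot 3→Lindqvist, Slot 4→Singh, Slot 5→Tanaka, Slot 6→Bakr, Slot 7→Mbeki, Slot 8→Mbeki.
Loads: Singh 2, Mbeki 2, Lindqvist 2, Tanaka 1, Bakr 1, Watson 0 — all ≤ 2.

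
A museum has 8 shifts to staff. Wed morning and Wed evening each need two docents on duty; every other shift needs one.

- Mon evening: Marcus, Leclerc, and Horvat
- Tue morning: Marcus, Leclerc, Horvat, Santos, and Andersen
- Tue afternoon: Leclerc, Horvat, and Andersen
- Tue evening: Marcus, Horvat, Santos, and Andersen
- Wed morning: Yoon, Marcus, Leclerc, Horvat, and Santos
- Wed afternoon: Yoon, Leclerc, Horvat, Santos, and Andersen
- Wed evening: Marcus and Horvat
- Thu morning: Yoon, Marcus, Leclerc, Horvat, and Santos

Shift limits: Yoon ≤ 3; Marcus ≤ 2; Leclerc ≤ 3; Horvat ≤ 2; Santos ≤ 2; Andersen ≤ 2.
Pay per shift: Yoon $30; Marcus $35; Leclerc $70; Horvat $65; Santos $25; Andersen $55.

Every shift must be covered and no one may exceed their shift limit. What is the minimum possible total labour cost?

$385

Wed evening can only be covered by Marcus and Horvat, so that assignment is forced.
Picking the cheapest available docent for each shift independently would cost $345, but that ignores the shift limits.
An optimal schedule: Mon evening→Marcus, Tue morning→Andersen, Tue afternoon→Andersen, Tue evening→Santos, Wed morning→Santos+Yoon, Wed afternoon→Yoon, Wed evening→Marcus+Horvat, Thu morning→Yoon.
Total: 35 + 55 + 55 + 25 + 25 + 30 + 30 + 35 + 65 + 30 = $385.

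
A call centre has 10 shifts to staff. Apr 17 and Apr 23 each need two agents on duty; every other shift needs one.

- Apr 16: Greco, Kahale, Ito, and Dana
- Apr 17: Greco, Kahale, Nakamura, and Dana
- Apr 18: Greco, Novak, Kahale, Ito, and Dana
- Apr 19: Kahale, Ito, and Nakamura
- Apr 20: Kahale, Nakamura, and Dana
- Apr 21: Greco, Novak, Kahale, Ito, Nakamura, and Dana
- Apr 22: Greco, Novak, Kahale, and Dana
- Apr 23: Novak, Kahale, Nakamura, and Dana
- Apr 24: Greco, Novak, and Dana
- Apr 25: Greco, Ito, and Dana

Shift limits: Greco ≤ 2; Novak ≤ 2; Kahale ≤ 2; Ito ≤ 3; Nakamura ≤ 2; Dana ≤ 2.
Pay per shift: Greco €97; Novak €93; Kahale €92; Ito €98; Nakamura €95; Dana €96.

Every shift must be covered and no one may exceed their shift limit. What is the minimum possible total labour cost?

€1142

Picking the cheapest available agent for each shift independently would cost €1113, but that ignores the shift limits.
An optimal schedule: Apr 16→Ito, Apr 17→Nakamura+Dana, Apr 18→Novak, Apr 19→Kahale, Apr 20→Kahale, Apr 21→Ito, Apr 22→Novak, Apr 23→Nakamura+Dana, Apr 24→Greco, Apr 25→Greco.
Total: 98 + 95 + 96 + 93 + 92 + 92 + 98 + 93 + 95 + 96 + 97 + 97 = €1142.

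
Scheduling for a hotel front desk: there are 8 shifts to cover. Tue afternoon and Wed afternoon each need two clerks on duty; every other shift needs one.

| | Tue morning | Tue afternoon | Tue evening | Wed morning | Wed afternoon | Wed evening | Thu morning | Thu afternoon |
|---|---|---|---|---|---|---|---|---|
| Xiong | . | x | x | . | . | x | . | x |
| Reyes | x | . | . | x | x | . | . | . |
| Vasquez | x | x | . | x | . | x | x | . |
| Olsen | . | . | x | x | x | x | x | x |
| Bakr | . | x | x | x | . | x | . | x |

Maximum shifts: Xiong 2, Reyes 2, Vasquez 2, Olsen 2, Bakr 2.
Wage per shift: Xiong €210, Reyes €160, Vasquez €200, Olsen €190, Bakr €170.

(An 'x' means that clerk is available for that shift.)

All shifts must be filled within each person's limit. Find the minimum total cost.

€1860

Wed afternoon can only be covered by Reyes and Olsen, so that assignment is forced.
Picking the cheapest available clerk for each shift independently would cost €1740, but that ignores the shift limits.
An optimal schedule: Tue morning→Reyes, Tue afternoon→Xiong+Vasquez, Tue evening→Xiong, Wed morning→Bakr, Wed afternoon→Reyes+Olsen, Wed evening→Bakr, Thu morning→Vasquez, Thu afternoon→Olsen.
Total: 160 + 210 + 200 + 210 + 170 + 160 + 190 + 170 + 200 + 190 = €1860.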